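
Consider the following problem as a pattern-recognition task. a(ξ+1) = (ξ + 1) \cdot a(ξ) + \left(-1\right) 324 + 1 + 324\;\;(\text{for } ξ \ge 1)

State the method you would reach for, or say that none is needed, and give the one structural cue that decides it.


Method: a summation factor — the coefficient ξ + 1 drifts with the index, so no fixed root exists; normalizing by the cumulative product telescopes it.


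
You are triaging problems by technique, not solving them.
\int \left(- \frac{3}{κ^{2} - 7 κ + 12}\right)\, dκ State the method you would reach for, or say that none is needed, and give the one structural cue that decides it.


Best approach: partial fractions — the bottom factors while the top stays lower-degree — split into simple fractions and integrate piece by piece.


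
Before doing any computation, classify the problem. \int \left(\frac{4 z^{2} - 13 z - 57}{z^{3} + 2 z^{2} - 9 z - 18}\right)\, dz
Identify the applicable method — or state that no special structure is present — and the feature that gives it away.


Verdict: partial fractions — rational integrand, reducible denominator z^{3} + 2 z^{2} - 9 z - 18: decompose first, integrate second.


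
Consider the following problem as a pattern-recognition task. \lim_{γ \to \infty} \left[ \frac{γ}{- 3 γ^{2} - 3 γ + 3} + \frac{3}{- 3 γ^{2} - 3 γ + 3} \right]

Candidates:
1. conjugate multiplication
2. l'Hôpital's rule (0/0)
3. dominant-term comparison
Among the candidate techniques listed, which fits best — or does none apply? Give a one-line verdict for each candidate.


Diagnosis: dominant-term comparison — as γ grows, only the highest-degree terms matter — compare leading terms and read the limit off.
- conjugate multiplication — multiplying by a conjugate would not remove any indeterminacy here.
- l'Hôpital's rule (0/0): no 0/0 form appears: written as one quotient, top and bottom both grow without bound, and the ratio is decided by their leading terms.
- dominant-term comparison: applicable, and directly so.


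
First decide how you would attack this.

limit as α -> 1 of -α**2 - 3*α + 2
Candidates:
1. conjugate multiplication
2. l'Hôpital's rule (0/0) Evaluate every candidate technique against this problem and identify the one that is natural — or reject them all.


Verdict: no special technique — the expression is continuous at 1 — substitute and evaluate; no indeterminate form appears.
- conjugate multiplication: there are no radicals in tension whose conjugate would simplify matters.
- l'Hôpital's rule (0/0) — substituting the point produces a determinate value, not a 0 over 0 clash.


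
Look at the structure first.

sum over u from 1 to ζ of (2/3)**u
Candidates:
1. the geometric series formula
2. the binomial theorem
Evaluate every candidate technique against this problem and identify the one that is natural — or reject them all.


Technique: the geometric series formula — each term is 2/3 times the previous one, so the geometric-series formula applies directly.
- the geometric series formula — yes — fits the structure here.
- the binomial theorem: no binomial coefficients pair up with complementary powers here.


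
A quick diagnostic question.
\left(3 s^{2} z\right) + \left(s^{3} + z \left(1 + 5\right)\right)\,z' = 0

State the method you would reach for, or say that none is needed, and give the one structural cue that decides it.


Verdict: the exact-equation method — equality of cross partials is the green light — assemble the potential function term by term.


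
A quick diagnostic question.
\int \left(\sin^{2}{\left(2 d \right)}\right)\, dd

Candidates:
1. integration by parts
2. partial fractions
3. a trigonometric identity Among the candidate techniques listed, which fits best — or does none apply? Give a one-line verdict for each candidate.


Verdict: a trigonometric identity — \sin^{2}{\left(2 d \right)} is the textbook power-reduction case — identities first, antiderivatives second.
- integration by parts: not the fit here: there is no polynomial factor to ladder down — parts can still close the trigonometric product by recursion, though the identity rewrite is the direct route.
- partial fractions: there is no rational-function structure to decompose.
- a trigonometric identity — applicable, and directly so.


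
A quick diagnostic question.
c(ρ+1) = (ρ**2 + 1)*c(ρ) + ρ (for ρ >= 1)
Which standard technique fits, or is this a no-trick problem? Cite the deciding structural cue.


Technique: a summation factor — first-order, linear, moving coefficient ρ**2 + 1: the discrete analogue of an integrating factor handles it.


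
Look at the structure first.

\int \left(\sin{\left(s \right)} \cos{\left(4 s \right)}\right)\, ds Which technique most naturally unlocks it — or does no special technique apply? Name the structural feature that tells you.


Verdict: a trigonometric identity — the identity turns \sin{\left(s \right)} \cos{\left(4 s \right)} into two lone cosines/sines, each trivially integrable.


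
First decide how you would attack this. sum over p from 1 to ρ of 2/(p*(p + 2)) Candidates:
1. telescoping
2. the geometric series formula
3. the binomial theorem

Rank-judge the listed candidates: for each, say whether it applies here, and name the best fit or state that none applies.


Technique: telescoping — split 2/(p*(p + 2)) by partial fractions and the pieces are one function at shifted arguments — interior terms cancel.
- telescoping: yes — fits the structure here.
- the geometric series formula: the term-to-term ratio changes with the index, so the geometric formula cannot close it.
- the binomial theorem: there is no pair of bases whose matched powers would reassemble into a single binomial power.


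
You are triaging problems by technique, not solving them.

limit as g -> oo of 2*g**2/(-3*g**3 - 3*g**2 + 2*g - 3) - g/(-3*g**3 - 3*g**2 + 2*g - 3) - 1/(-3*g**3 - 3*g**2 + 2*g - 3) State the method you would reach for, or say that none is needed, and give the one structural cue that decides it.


Method: dominant-term comparison — divide through by the highest power of g; every lower-order term dies and the dominant terms decide the limit. As a single quotient, the ∞/∞ shape would yield to repeated differentiation as well — the growth comparison gets there in one look.


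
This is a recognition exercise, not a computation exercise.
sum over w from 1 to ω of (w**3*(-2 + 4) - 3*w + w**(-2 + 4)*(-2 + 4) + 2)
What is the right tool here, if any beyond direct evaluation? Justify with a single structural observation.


Diagnosis: no special technique — Faulhaber territory: sum each constant-multiple power of w with its closed-form formula, no trick required.


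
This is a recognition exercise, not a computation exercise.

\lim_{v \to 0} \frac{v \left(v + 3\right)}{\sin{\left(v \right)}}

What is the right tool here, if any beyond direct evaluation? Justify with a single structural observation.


Verdict: l'Hôpital's rule (0/0) — numerator and denominator both vanish at 0 — a genuine 0/0 form, which is exactly when l'Hôpital applies. One could equally expand both pieces locally and compare leading terms; the rule does that in one stroke.


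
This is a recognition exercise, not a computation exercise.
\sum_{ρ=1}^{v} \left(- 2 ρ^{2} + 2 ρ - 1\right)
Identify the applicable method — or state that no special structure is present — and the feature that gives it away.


Method: no special technique — the sum is polynomial through and through; closed forms for each power of ρ finish it directly.


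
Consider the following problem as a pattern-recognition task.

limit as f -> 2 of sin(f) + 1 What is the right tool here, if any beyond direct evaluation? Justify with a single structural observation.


Technique: no special technique — the expression is continuous at 2 — substitute and evaluate; no indeterminate form appears.


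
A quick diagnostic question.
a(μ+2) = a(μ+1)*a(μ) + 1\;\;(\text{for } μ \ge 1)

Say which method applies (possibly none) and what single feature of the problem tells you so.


Best approach: no special technique — the map from one term to the next is curved, not linear, so linear closed-form machinery does not attach.


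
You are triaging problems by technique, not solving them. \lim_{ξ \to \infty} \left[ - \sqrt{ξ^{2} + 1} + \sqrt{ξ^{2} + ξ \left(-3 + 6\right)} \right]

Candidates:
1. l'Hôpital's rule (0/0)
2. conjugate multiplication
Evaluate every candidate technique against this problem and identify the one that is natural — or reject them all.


Diagnosis: conjugate multiplication — neither \sqrt{ξ^{2} + ξ \left(-3 + 6\right)} nor \sqrt{ξ^{2} + 1} converges alone, so rewrite their difference as a conjugate-rationalized quotient first.
- l'Hôpital's rule (0/0) — substitution produces ∞ − ∞ rather than a vanishing quotient; the rule needs a 0/0 ratio to act on.
- conjugate multiplication — yes, a natural case for it.


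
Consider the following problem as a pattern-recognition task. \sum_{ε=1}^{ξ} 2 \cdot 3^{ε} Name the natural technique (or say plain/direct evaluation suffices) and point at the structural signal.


Best approach: the geometric series formula — check a ratio of consecutive terms: it is 3, independent of the index, so the geometric formula closes the sum.


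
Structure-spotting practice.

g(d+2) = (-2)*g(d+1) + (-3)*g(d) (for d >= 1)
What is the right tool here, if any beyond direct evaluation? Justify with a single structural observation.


Verdict: the characteristic-root method — this is the constant-coefficient homogeneous case — the whole solution in d reduces to a polynomial's roots.


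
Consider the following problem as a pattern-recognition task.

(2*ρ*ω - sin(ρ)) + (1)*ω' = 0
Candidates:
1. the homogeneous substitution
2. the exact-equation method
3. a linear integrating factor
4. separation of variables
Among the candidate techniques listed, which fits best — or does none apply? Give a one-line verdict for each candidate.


Method: a linear integrating factor — the unknown enters only to the first power against a nonzero forcing term — the integrating-factor template applies directly.
- the homogeneous substitution: the ratio substitution does not collapse this equation.
- the exact-equation method: exactness fails on the nose — the mixed partials do not match.
- a linear integrating factor: applies; the problem has the shape this method handles.
- separation of variables — no division isolates the independent variable from the unknown.


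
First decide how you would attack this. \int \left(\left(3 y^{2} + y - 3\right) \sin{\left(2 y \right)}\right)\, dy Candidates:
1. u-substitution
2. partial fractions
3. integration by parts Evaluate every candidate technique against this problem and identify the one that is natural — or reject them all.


Method: integration by parts — the integrand splits as 3 y^{2} + y - 3 times \sin{\left(2 y \right)} — repeatedly differentiating the polynomial part kills it, which is the parts ladder.
- u-substitution: no subexpression of the integrand serves as a whole-integral substitution inner — individual terms may offer their own, but none carries its derivative as a factor of the full integrand; a working change of variable would have to be constructed from outside the expression.
- partial fractions — the expression is not a ratio of polynomials that decomposes further.
- integration by parts: yes, a natural case for it.


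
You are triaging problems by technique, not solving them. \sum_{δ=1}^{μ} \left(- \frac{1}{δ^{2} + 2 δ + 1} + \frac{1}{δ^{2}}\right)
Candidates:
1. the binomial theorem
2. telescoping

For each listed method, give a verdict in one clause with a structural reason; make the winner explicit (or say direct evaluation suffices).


Diagnosis: telescoping — the summand is built as \frac{1}{δ^{2}} minus its own successor — adjacent terms annihilate down the line.
- the binomial theorem: no binomial coefficients pair with matched powers.
- telescoping: a fit — the right tool for this form.


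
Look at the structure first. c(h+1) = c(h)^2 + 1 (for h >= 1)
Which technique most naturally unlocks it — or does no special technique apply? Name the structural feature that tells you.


Method: no special technique — the sequence value feeds back through itself nonlinearly — linear superposition fails, and every superposition-based closed form fails with it.


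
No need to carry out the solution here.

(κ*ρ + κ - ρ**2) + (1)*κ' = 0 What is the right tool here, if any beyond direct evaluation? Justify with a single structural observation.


Method: a linear integrating factor — linear in the unknown with genuine forcing: multiply through by the exponential of the integrated coefficient and the left side closes into one derivative.


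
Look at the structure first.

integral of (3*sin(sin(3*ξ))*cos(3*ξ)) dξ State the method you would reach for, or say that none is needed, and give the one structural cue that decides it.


Best approach: u-substitution — structure check: outer function, inner expression sin(3*ξ), inner derivative as a factor — the classic u = sin(3*ξ) pattern.


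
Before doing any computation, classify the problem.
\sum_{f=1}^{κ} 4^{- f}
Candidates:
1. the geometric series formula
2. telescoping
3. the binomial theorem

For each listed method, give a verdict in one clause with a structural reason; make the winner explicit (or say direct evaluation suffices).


Best approach: the geometric series formula — consecutive terms stand in a fixed index-free ratio — the geometric sum formula closes it.
- the geometric series formula: yes — fits the structure here.
- telescoping: the terms as presented offer no neighboring cancellation — a telescoping rewrite may exist, but the displayed structure does not hand one over.
- the binomial theorem: the summand does not match any term pattern of an expanded binomial power.


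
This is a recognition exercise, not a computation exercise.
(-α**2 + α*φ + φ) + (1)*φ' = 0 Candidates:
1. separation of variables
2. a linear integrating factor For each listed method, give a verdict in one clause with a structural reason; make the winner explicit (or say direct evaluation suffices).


Best approach: a linear integrating factor — the unknown enters only to the first power against a nonzero forcing term — the integrating-factor template applies directly.
- separation of variables — the two dependences are entangled, not a clean product of one-variable pieces.
- a linear integrating factor — applies; the problem has the shape this method handles.


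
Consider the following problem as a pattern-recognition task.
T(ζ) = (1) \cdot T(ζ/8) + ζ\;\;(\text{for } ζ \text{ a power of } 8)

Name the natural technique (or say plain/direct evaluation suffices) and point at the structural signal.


Best approach: the master substitution — treat m = log base 8 of ζ as the new clock: one recursion step advances m by one while ζ scales by 8.


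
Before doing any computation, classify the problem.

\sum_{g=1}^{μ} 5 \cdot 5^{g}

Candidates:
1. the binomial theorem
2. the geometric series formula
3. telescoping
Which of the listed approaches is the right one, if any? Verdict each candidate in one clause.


Best approach: the geometric series formula — each term is 5 times the previous one, so the geometric-series formula applies directly.
- the binomial theorem — the terms lack the binomial-coefficient-weighted complementary-power pattern of an expansion.
- the geometric series formula: applicable, and directly so.
- telescoping: in the displayed form, no term reappears at a neighboring index to cancel against.


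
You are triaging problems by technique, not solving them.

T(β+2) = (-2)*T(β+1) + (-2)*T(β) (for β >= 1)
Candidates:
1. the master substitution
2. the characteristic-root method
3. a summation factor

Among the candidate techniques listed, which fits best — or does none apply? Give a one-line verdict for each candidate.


Verdict: the characteristic-root method — this is the constant-coefficient homogeneous case — the whole solution in β reduces to a polynomial's roots.
- the master substitution: there is no divide-the-index recursive argument.
- the characteristic-root method: yes, a natural case for it.
- a summation factor — a summation factor telescopes one-step recursions; this one carries higher-order memory.


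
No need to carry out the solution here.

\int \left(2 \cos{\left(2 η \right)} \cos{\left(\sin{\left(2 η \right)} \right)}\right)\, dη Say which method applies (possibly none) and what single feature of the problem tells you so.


Method: u-substitution — structure check: outer function, inner expression \sin{\left(2 η \right)}, inner derivative as a factor — the classic u = \sin{\left(2 η \right)} pattern.


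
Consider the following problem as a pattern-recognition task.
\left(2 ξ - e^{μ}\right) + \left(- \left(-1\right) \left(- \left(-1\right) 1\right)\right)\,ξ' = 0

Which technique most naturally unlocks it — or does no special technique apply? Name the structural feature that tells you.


Method: a linear integrating factor — first power of ξ, nonzero forcing: the integrating-factor recipe applies verbatim with p = 2.


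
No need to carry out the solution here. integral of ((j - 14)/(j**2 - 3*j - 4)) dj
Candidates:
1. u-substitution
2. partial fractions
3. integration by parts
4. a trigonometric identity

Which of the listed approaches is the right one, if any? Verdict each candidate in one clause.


Verdict: partial fractions — the denominator j**2 - 3*j - 4 factors, so the quotient decomposes into elementary partial fractions term by term.
- u-substitution — no subexpression of the integrand serves as a whole-integral substitution inner — individual terms may offer their own, but none carries its derivative as a factor of the full integrand; a working change of variable would have to be constructed from outside the expression.
- partial fractions — yes — fits the structure here.
- integration by parts — there is no nonconstant-polynomial-times-kernel split with an exp, sine, cosine (degree-1 argument), or logarithm partner.
- a trigonometric identity: with no trigonometric functions present, identity rewriting has no target.


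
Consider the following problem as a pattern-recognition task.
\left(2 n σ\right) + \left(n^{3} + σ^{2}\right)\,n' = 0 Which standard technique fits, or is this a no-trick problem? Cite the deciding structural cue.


Technique: the exact-equation method — the compatibility test passes: the n-derivative of 2 n σ matches the σ-derivative of n^{3} + σ^{2}, so integrate a potential.


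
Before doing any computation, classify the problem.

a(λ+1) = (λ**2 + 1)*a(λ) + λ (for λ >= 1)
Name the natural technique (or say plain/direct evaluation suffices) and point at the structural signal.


Method: a summation factor — one-term recursion with variable weight λ**2 + 1 is solved by product normalization, not by root-finding.


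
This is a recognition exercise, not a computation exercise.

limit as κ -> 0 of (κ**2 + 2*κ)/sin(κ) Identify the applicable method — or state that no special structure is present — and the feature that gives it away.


Diagnosis: l'Hôpital's rule (0/0) — both numerator and denominator vanish at 0: the genuine 0/0 indeterminate that l'Hôpital exists for. One could equally expand both pieces locally and compare leading terms; the rule does that in one stroke.


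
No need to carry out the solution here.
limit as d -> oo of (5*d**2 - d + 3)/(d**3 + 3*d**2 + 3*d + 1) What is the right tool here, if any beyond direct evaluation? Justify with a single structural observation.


Diagnosis: dominant-term comparison — divide through by the highest power of d; every lower-order term dies and the dominant terms decide the limit. As a single quotient, the ∞/∞ shape would yield to repeated differentiation as well — the growth comparison gets there in one look.


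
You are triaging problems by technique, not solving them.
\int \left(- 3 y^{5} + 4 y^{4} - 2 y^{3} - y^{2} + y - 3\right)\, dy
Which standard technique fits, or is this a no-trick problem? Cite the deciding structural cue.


Method: no special technique — scan for structure and find none: constant multiples of powers of y, integrate directly.


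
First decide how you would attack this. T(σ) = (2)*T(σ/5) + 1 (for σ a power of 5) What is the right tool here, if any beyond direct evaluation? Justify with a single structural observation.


Verdict: the master substitution — recursion at σ/5 is multiplicative in the index; logarithmic reindexing via σ = 5^m linearizes it.


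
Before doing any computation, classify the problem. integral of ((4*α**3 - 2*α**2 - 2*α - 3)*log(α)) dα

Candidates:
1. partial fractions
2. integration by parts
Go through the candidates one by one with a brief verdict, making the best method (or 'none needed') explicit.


Diagnosis: integration by parts — one parts step with u = log(α) trades the logarithm for an algebraic integrand.
- partial fractions — there is no rational-function structure to decompose.
- integration by parts — yes — fits the structure here.


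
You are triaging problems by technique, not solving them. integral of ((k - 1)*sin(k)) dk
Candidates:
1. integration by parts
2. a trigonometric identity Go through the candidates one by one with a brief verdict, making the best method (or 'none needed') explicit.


Diagnosis: integration by parts — differentiate k - 1, integrate sin(k): each pass lowers the polynomial degree, so parts terminates.
- integration by parts: yes — fits the structure here.
- a trigonometric identity: the trigonometric factor has no even power to reduce and no cross-frequency product to convert — the standard power-reduction and product-to-sum identities do not engage it.


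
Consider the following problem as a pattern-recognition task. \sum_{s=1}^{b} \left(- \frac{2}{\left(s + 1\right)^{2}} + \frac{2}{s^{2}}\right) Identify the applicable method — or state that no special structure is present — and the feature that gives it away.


Method: telescoping — difference-of-shifts structure (each term adds \frac{2}{s^{2}}, then subtracts its one-index-advanced value, which the following term adds back) leaves only the first and last pieces standing.


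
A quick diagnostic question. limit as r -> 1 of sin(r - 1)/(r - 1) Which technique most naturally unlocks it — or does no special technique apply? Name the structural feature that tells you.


Best approach: l'Hôpital's rule (0/0) — numerator and denominator both vanish at 1 — a genuine 0/0 form, which is exactly when l'Hôpital applies. A local series expansion at the point resolves it as well; the rule is the packaged version of that step.


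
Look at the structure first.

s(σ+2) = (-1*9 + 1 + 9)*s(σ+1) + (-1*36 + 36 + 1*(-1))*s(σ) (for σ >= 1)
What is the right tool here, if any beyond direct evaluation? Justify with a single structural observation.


Verdict: the characteristic-root method — every coefficient is a fixed number and the forcing is zero — substitute r^σ and read off the root equation.


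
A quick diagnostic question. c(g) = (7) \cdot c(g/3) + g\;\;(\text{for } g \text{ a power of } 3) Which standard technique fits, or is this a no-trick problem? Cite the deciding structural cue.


Diagnosis: the master substitution — the argument shrinks by the factor 3, so measure the index on a logarithmic scale and the recursion becomes a shift.


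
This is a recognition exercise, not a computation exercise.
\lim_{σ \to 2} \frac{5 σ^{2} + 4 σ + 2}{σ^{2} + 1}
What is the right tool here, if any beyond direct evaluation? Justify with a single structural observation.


Method: no special technique — no vanishing denominator and no indeterminate clash at the point — evaluation is immediate.


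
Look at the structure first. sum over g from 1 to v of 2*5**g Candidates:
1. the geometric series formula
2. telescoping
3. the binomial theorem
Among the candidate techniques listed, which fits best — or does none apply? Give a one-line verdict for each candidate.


Method: the geometric series formula — each term is 5 times the previous one, so the geometric-series formula applies directly.
- the geometric series formula: a fit — the right tool for this form.
- telescoping — neither a shifted-difference shape nor integer-spaced poles are present.
- the binomial theorem: no binomial coefficients pair up with complementary powers here.


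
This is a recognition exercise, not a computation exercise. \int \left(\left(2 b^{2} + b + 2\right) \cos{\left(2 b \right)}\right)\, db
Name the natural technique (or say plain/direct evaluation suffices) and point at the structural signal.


Verdict: integration by parts — the integrand splits as 2 b^{2} + b + 2 times \cos{\left(2 b \right)} — repeatedly differentiating the polynomial part kills it, which is the parts ladder.


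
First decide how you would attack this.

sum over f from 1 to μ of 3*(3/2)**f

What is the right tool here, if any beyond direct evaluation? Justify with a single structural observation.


Method: the geometric series formula — consecutive terms stand in a fixed index-free ratio — the geometric sum formula closes it.


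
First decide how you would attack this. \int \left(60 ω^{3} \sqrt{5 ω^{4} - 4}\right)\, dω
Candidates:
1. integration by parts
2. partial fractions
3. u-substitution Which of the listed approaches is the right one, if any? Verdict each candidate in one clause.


Technique: u-substitution — everything non-trivial happens through the inner expression 5 ω^{4} - 4, and its derivative accounts for the remaining factor up to a constant, so set u = 5 ω^{4} - 4.
- integration by parts: a polynomial factor is present, but its partner is not an exp, sine, or cosine of a degree-1 argument, nor a logarithm.
- partial fractions: the expression is not a ratio of polynomials that decomposes further.
- u-substitution — applies; the problem has the shape this method handles.


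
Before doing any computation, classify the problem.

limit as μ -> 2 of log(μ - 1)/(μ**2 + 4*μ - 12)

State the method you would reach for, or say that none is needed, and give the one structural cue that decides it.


Best approach: l'Hôpital's rule (0/0) — plug in 2: top and bottom both hit zero, so differentiate each and retry. The standard small-argument limits would also carry it; the rule is the systematic route.


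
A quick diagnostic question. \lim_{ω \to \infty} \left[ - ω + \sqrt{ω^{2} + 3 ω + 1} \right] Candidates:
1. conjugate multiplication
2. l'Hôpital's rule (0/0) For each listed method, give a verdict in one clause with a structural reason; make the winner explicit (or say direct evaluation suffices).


Technique: conjugate multiplication — the difference \sqrt{ω^{2} + 3 ω + 1} - ω is an ∞ − ∞ stalemate; its conjugate partner breaks the tie.
- conjugate multiplication: applicable, and directly so.
- l'Hôpital's rule (0/0): no quotient structure at all: the clash is ∞ minus ∞, which rationalizing converts into a tractable ratio.


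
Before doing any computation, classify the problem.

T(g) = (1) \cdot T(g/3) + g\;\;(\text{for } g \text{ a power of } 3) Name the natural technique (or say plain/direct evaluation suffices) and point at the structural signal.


Verdict: the master substitution — treat m = log base 3 of g as the new clock: one recursion step advances m by one while g scales by 3.


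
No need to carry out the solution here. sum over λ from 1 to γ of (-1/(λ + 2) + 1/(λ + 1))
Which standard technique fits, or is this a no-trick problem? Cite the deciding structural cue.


Method: telescoping — difference-of-shifts structure (each term adds 1/(λ + 1), then subtracts its one-index-advanced value, which the following term adds back) leaves only the first and last pieces standing.


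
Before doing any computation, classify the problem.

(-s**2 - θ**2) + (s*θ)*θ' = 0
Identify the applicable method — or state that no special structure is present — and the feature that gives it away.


Verdict: the homogeneous substitution — the slope is degree-zero homogeneous: the ratio substitution v = θ/s collapses it. A Bernoulli rewrite works here as the equation stands — the homogeneous substitution is the more immediate reading.


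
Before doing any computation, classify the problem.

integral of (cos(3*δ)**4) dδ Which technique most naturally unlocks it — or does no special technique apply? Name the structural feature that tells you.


Method: a trigonometric identity — even powers like cos(3*δ)**4 never integrate directly; the half-angle identity lowers the degree first.


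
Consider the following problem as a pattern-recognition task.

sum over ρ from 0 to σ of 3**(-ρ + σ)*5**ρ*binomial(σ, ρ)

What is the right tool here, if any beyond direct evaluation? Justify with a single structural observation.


Technique: the binomial theorem — binomial(σ, ρ) weighting matched powers of 5 and 3 is the expanded form of (5 + 3)^σ — fold it back up.


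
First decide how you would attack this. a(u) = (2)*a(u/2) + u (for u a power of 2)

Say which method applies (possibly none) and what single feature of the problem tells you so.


Diagnosis: the master substitution — the argument shrinks by the factor 2, so measure the index on a logarithmic scale and the recursion becomes a shift.


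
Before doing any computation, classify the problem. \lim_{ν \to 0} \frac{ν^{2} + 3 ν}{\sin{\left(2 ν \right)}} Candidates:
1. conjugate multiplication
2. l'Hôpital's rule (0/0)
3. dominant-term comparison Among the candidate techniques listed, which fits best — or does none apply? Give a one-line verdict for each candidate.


Verdict: l'Hôpital's rule (0/0) — numerator and denominator both vanish at 0 — a genuine 0/0 form, which is exactly when l'Hôpital applies. One could equally expand both pieces locally and compare leading terms; the rule does that in one stroke.
- conjugate multiplication: multiplying by a conjugate would not remove any indeterminacy here.
- l'Hôpital's rule (0/0) — yes, a natural case for it.
- dominant-term comparison — no dominant power emerges to decide the limit by degree comparison.


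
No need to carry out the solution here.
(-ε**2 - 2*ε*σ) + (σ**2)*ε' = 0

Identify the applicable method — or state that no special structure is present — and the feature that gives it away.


Best approach: the homogeneous substitution — the slope is degree-zero homogeneous: the ratio substitution v = ε/σ collapses it. A Bernoulli substitution is a fair alternative on this equation directly; the homogeneous reading takes it as given.


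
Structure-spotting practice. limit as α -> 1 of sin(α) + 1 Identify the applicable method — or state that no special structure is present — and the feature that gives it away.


Best approach: no special technique — the expression is continuous at the evaluation point — substitute directly; no indeterminate form appears.


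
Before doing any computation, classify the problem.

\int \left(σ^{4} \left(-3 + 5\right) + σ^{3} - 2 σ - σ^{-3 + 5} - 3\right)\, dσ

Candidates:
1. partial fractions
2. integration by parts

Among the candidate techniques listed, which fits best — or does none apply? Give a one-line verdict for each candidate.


Method: no special technique — the integrand is a sum of constant multiples of powers of σ — integrate term by term.
- partial fractions — the expression is not a ratio of polynomials that decomposes further.
- integration by parts — splitting off a factor buys nothing — the integrand integrates directly without parts.


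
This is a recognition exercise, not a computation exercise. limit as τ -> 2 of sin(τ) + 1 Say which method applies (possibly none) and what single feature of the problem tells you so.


Method: no special technique — no vanishing denominator and no indeterminate clash at the point — evaluation is immediate.


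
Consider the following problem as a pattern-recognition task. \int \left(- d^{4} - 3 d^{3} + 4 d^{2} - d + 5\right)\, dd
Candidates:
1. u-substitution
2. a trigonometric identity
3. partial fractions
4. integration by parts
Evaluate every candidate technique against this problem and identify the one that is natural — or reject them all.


Verdict: no special technique — a term-by-term power-rule job in d; no substitution or rearrangement earns its keep here.
- u-substitution — no substitution does more than relabel what direct integration already handles.
- a trigonometric identity — there is no trigonometric structure at all — the integrand carries no sine or cosine to rewrite.
- partial fractions: there is no rational-function structure to decompose.
- integration by parts: splitting off a factor buys nothing — the integrand integrates directly without parts.


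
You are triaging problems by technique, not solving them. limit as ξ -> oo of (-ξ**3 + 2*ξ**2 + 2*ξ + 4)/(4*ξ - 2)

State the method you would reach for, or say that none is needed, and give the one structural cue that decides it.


Verdict: dominant-term comparison — divide through by the highest power of ξ; every lower-order term dies and the dominant terms decide the limit. l'Hôpital's at-infinity variant applies to the expression viewed as a single quotient; the leading-term comparison is the direct route.


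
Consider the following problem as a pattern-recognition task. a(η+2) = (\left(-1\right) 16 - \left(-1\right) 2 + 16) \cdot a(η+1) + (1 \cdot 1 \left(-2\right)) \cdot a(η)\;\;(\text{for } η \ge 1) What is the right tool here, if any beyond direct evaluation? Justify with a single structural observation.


Verdict: the characteristic-root method — fixed numeric weights on consecutive terms and no forcing term added: the root method in its home territory.


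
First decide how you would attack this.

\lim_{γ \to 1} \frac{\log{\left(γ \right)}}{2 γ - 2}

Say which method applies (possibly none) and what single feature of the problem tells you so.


Diagnosis: l'Hôpital's rule (0/0) — both numerator and denominator vanish at 1: the genuine 0/0 indeterminate that l'Hôpital exists for. Known elementary limits would finish this too — the rule just bypasses the case analysis.


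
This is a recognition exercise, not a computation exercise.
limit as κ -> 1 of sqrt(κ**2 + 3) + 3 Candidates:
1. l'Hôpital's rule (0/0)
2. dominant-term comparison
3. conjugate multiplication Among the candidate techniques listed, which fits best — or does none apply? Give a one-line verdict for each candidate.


Verdict: no special technique — the function is continuous at 1; evaluation is itself the limit, no machinery required.
- l'Hôpital's rule (0/0): substituting the point produces a determinate value, not a 0 over 0 clash.
- dominant-term comparison — no dominant power emerges to decide the limit by degree comparison.
- conjugate multiplication — there is no infinity-minus-infinity radical difference to rationalize.


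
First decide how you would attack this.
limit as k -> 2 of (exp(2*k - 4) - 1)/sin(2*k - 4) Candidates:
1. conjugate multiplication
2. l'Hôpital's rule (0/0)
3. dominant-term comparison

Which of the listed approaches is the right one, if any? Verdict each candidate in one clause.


Technique: l'Hôpital's rule (0/0) — both numerator and denominator vanish at 2: the genuine 0/0 indeterminate that l'Hôpital exists for. Expanding numerator and denominator to first order gives the same value — the rule automates exactly that.
- conjugate multiplication — the conjugate move applies to radical differences, which this is not.
- l'Hôpital's rule (0/0): applies; the problem has the shape this method handles.
- dominant-term comparison — no dominant power emerges to decide the limit by degree comparison.


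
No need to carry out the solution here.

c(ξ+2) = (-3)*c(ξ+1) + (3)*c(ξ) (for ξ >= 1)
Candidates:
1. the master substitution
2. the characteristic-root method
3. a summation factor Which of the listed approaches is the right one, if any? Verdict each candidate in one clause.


Technique: the characteristic-root method — every coefficient is a fixed number and the forcing is zero — substitute r^ξ and read off the root equation.
- the master substitution: with no divided-index recursive call, reindexing by powers of a base buys nothing.
- the characteristic-root method — a fit — the right tool for this form.
- a summation factor: a summation factor telescopes one-step recursions; this one carries higher-order memory.


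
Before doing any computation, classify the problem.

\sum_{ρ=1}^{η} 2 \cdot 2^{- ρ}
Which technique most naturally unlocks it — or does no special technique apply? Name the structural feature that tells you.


Technique: the geometric series formula — consecutive terms stand in a fixed index-free ratio — the geometric sum formula closes it.


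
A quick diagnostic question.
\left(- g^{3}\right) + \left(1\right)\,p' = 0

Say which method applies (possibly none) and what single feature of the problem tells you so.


Technique: no special technique — solved for the derivative, no p appears — this is antidifferentiation in g wearing ODE clothing.


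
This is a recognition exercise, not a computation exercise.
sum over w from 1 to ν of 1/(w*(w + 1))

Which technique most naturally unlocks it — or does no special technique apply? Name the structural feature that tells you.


Best approach: telescoping — poles of 1/(w*(w + 1)) differ by an integer, the telltale of a telescoping partial-fraction sum.


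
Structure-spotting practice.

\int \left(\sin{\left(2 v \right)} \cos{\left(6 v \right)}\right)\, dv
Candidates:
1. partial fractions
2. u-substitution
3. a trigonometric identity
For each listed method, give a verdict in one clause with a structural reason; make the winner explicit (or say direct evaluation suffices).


Best approach: a trigonometric identity — the identity turns \sin{\left(2 v \right)} \cos{\left(6 v \right)} into two lone cosines/sines, each trivially integrable.
- partial fractions: the expression is not a ratio of polynomials that decomposes further.
- u-substitution: no subexpression of the integrand serves as a whole-integral substitution inner — individual terms may offer their own, but none carries its derivative as a factor of the full integrand; a working change of variable would have to be constructed from outside the expression.
- a trigonometric identity — applicable, and directly so.


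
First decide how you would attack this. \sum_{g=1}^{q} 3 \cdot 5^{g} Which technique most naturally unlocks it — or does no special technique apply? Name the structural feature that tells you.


Best approach: the geometric series formula — check a ratio of consecutive terms: it is 5, independent of the index, so the geometric formula closes the sum.


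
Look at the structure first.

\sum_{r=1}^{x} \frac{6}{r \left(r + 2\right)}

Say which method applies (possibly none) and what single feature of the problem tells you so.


Technique: telescoping — \frac{6}{r \left(r + 2\right)} hides a difference of shifted reciprocals — decompose it and the middle of the sum vanishes.


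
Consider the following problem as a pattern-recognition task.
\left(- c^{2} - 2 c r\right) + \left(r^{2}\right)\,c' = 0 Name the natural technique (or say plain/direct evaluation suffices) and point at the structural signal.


Best approach: the homogeneous substitution — the slope's numerator and denominator share total degree; set v = c/r and the equation drops to separable form. A Bernoulli rewrite works here as the equation stands — the homogeneous substitution is the more immediate reading.
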